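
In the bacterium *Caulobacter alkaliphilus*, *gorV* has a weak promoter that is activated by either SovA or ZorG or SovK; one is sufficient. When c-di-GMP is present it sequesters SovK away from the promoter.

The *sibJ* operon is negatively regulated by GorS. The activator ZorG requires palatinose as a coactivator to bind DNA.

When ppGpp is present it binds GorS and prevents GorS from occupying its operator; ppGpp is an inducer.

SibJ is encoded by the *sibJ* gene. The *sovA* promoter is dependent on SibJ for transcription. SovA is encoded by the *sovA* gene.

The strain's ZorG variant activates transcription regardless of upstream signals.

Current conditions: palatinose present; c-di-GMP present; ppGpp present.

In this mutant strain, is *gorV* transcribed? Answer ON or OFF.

ppGpp is present, so GorS is inactive.
With no repressor bound, *sibJ* is transcribed.
So SibJ is produced and active.
No repressor is bound and SibJ is active, so *sovA* is transcribed.
So SovA is produced and active.
ZorG is constitutively active in this strain.
c-di-GMP is present, so SovK is inactive.
Activator SovA is present, so *gorV* is transcribed.

ON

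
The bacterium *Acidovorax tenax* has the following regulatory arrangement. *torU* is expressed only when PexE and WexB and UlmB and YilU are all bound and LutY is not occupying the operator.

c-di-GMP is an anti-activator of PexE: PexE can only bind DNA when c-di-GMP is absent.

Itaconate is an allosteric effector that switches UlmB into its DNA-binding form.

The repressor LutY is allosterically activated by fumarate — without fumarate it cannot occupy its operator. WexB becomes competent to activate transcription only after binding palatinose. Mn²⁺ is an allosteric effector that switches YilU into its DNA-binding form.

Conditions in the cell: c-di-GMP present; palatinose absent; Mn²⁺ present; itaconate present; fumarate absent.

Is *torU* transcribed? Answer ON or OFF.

c-di-GMP is present, so PexE is inactive.
Palatinose is absent, so WexB is inactive.
Itaconate is present, so UlmB is active.
Fumarate is absent, so LutY is inactive.
Mn²⁺ is present, so YilU is active.
Required activator PexE is absent, so *torU* is not transcribed.

OFF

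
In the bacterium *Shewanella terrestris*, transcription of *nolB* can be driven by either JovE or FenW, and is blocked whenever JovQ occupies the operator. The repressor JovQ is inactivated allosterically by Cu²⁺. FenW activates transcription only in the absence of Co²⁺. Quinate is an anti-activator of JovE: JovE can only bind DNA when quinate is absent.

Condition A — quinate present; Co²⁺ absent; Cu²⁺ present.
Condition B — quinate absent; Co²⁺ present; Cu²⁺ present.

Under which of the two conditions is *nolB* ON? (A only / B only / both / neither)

Condition A:
Quinate is present, so JovE is inactive.
Co²⁺ is absent, so FenW is active.
Cu²⁺ is present, so JovQ is inactive.
Activator FenW is present, so *nolB* is transcribed.
→ *nolB* is ON in A.
Condition B:
Quinate is absent, so JovE is active.
Co²⁺ is present, so FenW is inactive.
Cu²⁺ is present, so JovQ is inactive.
Activator JovE is present, so *nolB* is transcribed.
→ *nolB* is ON in B.

both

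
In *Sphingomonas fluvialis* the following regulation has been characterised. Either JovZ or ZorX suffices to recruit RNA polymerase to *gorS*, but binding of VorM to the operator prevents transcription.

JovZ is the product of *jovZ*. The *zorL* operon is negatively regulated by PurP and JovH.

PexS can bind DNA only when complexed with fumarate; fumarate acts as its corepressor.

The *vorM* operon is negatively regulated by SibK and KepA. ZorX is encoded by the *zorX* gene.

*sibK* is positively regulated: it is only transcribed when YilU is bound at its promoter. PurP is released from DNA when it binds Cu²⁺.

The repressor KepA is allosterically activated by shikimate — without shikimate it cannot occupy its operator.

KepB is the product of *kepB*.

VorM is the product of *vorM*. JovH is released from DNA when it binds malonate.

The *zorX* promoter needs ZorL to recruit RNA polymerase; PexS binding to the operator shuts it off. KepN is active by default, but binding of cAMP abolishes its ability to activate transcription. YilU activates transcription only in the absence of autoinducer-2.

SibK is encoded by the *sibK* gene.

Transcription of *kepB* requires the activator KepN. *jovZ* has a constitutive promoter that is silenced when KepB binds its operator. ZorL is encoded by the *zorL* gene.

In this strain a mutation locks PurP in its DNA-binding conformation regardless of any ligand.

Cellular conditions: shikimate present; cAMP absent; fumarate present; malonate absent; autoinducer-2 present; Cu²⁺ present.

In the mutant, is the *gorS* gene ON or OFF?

Autoinducer-2 is present, so YilU is inactive.
Required activator YilU is absent, so *sibK* is not transcribed.
So SibK is not produced.
Shikimate is present, so KepA is active.
With repressor KepA bound, *vorM* is not transcribed.
So VorM is not produced.
cAMP is absent, so KepN is active.
No repressor is bound and KepN is active, so *kepB* is transcribed.
So KepB is produced and active.
With repressor KepB bound, *jovZ* is not transcribed.
So JovZ is not produced.
Fumarate is present, so PexS is active.
PurP is constitutively active in this strain.
Malonate is absent, so JovH is active.
With repressor PurP bound, *zorL* is not transcribed.
So ZorL is not produced.
With repressor PexS bound, *zorX* is not transcribed.
So ZorX is not produced.
No activator is available at the *gorS* promoter, so *gorS* is not transcribed.

OFF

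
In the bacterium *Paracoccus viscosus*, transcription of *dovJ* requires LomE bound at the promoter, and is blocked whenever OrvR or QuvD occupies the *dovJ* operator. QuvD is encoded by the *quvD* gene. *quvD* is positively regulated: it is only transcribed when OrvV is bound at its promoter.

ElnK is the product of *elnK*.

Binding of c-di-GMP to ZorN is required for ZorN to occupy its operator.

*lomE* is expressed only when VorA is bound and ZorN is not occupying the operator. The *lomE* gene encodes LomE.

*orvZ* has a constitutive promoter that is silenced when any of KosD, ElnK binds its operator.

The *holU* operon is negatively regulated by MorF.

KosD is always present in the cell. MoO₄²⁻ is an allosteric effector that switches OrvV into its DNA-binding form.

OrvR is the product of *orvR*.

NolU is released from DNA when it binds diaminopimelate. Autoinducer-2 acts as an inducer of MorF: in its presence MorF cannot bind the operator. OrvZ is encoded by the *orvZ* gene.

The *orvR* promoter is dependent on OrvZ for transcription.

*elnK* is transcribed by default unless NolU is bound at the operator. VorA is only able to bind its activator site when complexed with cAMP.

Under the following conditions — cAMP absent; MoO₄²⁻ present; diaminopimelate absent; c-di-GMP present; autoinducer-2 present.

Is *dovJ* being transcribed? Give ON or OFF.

OFF

cAMP is absent, so VorA is inactive.
c-di-GMP is present, so ZorN is active.
With repressor ZorN bound, *lomE* is not transcribed.
So LomE is not produced.
KosD is produced constitutively and is active.
Diaminopimelate is absent, so NolU is active.
With repressor NolU bound, *elnK* is not transcribed.
So ElnK is not produced.
With repressor KosD bound, *orvZ* is not transcribed.
So OrvZ is not produced.
Required activator OrvZ is absent, so *orvR* is not transcribed.
So OrvR is not produced.
MoO₄²⁻ is present, so OrvV is active.
No repressor is bound and OrvV is active, so *quvD* is transcribed.
So QuvD is produced and active.
With repressor QuvD bound, *dovJ* is not transcribed.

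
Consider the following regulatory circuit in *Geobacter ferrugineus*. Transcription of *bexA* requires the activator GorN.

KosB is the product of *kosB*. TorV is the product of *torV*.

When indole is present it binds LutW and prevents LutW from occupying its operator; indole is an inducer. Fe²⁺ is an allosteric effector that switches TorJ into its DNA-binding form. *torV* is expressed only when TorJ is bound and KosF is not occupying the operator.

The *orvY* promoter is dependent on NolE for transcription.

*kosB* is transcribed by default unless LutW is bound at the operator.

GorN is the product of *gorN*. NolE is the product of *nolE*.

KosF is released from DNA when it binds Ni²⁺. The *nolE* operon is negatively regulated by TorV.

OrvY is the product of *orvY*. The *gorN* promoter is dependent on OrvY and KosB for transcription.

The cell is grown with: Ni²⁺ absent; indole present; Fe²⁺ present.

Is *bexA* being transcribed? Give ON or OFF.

Ni²⁺ is absent, so KosF is active.
Fe²⁺ is present, so TorJ is active.
With repressor KosF bound, *torV* is not transcribed.
So TorV is not produced.
With no repressor bound, *nolE* is transcribed.
So NolE is produced and active.
No repressor is bound and NolE is active, so *orvY* is transcribed.
So OrvY is produced and active.
Indole is present, so LutW is inactive.
With no repressor bound, *kosB* is transcribed.
So KosB is produced and active.
No repressor is bound and OrvY and KosB are active, so *gorN* is transcribed.
So GorN is produced and active.
No repressor is bound and GorN is active, so *bexA* is transcribed.

ON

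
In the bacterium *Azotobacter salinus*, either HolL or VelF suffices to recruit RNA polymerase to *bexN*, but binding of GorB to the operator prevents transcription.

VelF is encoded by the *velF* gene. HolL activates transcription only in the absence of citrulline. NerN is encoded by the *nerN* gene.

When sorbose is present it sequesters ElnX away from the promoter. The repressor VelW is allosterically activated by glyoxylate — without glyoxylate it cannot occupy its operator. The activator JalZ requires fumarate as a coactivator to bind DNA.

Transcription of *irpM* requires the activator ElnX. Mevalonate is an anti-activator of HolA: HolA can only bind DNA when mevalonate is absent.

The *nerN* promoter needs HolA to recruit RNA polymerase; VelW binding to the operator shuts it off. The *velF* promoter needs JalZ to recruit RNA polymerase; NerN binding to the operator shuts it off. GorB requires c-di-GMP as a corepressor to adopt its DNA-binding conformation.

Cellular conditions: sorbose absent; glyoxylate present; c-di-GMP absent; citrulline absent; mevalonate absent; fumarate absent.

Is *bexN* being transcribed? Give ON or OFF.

ON

c-di-GMP is absent, so GorB is inactive.
Citrulline is absent, so HolL is active.
Fumarate is absent, so JalZ is inactive.
Glyoxylate is present, so VelW is active.
Mevalonate is absent, so HolA is active.
With repressor VelW bound, *nerN* is not transcribed.
So NerN is not produced.
Required activator JalZ is absent, so *velF* is not transcribed.
So VelF is not produced.
Activator HolL is present, so *bexN* is transcribed.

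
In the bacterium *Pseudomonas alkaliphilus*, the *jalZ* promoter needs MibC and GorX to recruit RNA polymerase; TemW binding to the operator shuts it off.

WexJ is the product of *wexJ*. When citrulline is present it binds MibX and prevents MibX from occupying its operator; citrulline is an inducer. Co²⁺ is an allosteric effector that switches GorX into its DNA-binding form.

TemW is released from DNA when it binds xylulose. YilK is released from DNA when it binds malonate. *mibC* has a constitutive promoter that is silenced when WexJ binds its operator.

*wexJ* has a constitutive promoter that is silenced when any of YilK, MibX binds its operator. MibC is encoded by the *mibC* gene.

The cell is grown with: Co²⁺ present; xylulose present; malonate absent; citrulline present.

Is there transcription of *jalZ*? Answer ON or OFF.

ON

Xylulose is present, so TemW is inactive.
Malonate is absent, so YilK is active.
Citrulline is present, so MibX is inactive.
With repressor YilK bound, *wexJ* is not transcribed.
So WexJ is not produced.
With no repressor bound, *mibC* is transcribed.
So MibC is produced and active.
Co²⁺ is present, so GorX is active.
No repressor is bound and MibC and GorX are active, so *jalZ* is transcribed.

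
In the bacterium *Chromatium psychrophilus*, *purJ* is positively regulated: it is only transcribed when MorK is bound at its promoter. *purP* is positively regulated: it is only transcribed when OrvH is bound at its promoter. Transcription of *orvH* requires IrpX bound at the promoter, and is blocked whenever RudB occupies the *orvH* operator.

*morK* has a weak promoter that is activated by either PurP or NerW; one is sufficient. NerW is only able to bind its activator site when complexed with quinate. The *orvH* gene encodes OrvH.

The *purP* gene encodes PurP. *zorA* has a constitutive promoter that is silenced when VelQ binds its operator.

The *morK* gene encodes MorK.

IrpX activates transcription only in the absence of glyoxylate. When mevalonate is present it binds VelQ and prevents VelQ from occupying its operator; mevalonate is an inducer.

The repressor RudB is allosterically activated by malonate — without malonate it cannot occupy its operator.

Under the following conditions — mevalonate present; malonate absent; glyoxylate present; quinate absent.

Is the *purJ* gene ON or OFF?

Malonate is absent, so RudB is inactive.
Glyoxylate is present, so IrpX is inactive.
Required activator IrpX is absent, so *orvH* is not transcribed.
So OrvH is not produced.
Required activator OrvH is absent, so *purP* is not transcribed.
So PurP is not produced.
Quinate is absent, so NerW is inactive.
No activator is available at the *morK* promoter, so *morK* is not transcribed.
So MorK is not produced.
Required activator MorK is absent, so *purJ* is not transcribed.

OFF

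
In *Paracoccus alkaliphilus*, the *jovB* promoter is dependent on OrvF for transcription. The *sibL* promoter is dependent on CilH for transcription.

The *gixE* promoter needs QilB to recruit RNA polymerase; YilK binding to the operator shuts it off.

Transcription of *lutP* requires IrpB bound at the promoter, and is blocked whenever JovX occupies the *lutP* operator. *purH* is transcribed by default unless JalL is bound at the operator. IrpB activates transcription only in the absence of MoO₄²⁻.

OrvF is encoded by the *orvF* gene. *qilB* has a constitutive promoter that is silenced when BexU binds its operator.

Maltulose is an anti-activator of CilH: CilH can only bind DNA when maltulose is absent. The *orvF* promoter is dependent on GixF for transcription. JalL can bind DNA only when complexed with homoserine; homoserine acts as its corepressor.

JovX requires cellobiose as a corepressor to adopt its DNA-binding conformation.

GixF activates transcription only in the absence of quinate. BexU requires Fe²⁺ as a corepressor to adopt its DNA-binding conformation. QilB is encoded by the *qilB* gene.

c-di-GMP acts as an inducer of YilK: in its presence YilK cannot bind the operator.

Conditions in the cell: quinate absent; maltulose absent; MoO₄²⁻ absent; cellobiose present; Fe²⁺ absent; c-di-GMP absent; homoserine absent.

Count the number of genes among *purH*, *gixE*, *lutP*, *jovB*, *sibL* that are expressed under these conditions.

Homoserine is absent, so JalL is inactive.
With no repressor bound, *purH* is transcribed.
→ *purH* is ON.
c-di-GMP is absent, so YilK is active.
Fe²⁺ is absent, so BexU is inactive.
With no repressor bound, *qilB* is transcribed.
So QilB is produced and active.
With repressor YilK bound, *gixE* is not transcribed.
→ *gixE* is OFF.
Cellobiose is present, so JovX is active.
MoO₄²⁻ is absent, so IrpB is active.
With repressor JovX bound, *lutP* is not transcribed.
→ *lutP* is OFF.
Quinate is absent, so GixF is active.
No repressor is bound and GixF is active, so *orvF* is transcribed.
So OrvF is produced and active.
No repressor is bound and OrvF is active, so *jovB* is transcribed.
→ *jovB* is ON.
Maltulose is absent, so CilH is active.
No repressor is bound and CilH is active, so *sibL* is transcribed.
→ *sibL* is ON.
3 of the 5 genes are transcribed.

3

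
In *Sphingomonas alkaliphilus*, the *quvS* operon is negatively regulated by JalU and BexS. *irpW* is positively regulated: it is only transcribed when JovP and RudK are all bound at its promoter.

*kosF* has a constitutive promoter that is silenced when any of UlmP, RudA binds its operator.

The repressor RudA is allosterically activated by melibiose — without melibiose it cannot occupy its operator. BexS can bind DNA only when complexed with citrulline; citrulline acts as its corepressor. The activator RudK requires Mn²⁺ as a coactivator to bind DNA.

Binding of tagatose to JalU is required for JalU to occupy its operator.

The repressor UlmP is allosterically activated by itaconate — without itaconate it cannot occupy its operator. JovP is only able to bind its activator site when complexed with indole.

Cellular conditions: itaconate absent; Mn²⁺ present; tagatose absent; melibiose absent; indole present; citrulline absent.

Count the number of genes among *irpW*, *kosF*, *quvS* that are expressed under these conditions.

Indole is present, so JovP is active.
Mn²⁺ is present, so RudK is active.
No repressor is bound and JovP and RudK are active, so *irpW* is transcribed.
→ *irpW* is ON.
Itaconate is absent, so UlmP is inactive.
Melibiose is absent, so RudA is inactive.
With no repressor bound, *kosF* is transcribed.
→ *kosF* is ON.
Tagatose is absent, so JalU is inactive.
Citrulline is absent, so BexS is inactive.
With no repressor bound, *quvS* is transcribed.
→ *quvS* is ON.
3 of the 3 genes are transcribed.

3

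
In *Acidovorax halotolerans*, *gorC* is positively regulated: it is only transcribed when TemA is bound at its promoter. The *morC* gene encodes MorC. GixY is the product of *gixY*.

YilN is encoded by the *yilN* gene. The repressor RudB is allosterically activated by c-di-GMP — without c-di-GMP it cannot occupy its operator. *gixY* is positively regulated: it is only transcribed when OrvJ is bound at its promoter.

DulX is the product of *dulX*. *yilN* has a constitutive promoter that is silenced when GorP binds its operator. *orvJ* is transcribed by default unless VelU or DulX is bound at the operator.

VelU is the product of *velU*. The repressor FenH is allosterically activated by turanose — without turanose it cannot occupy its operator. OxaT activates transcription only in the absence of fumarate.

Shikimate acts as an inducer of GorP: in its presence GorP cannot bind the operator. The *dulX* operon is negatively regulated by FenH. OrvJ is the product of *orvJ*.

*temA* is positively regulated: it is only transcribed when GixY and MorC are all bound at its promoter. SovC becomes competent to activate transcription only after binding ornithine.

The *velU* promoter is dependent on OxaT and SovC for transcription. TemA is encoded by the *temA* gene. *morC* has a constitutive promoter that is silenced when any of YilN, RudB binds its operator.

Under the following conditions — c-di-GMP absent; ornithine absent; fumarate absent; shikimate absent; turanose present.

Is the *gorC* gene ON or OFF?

Fumarate is absent, so OxaT is active.
Ornithine is absent, so SovC is inactive.
Required activator SovC is absent, so *velU* is not transcribed.
So VelU is not produced.
Turanose is present, so FenH is active.
With repressor FenH bound, *dulX* is not transcribed.
So DulX is not produced.
With no repressor bound, *orvJ* is transcribed.
So OrvJ is produced and active.
No repressor is bound and OrvJ is active, so *gixY* is transcribed.
So GixY is produced and active.
Shikimate is absent, so GorP is active.
With repressor GorP bound, *yilN* is not transcribed.
So YilN is not produced.
c-di-GMP is absent, so RudB is inactive.
With no repressor bound, *morC* is transcribed.
So MorC is produced and active.
No repressor is bound and GixY and MorC are active, so *temA* is transcribed.
So TemA is produced and active.
No repressor is bound and TemA is active, so *gorC* is transcribed.

ON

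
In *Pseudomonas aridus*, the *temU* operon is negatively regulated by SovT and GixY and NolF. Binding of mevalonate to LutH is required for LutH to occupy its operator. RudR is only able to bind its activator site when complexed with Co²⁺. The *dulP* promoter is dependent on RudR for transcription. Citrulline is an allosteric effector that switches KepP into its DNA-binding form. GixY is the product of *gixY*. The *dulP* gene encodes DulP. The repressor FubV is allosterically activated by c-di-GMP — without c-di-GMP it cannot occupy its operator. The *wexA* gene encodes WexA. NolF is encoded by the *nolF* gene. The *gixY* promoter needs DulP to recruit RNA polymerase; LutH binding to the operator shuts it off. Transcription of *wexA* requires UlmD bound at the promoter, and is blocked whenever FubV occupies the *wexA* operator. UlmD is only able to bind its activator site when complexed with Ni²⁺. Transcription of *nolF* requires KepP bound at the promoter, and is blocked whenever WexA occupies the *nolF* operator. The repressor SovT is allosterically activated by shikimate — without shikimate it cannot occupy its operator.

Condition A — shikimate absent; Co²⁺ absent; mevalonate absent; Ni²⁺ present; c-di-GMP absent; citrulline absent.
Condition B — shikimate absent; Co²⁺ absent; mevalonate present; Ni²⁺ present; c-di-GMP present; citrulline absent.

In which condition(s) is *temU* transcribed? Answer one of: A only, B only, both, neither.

both

Condition A:
Shikimate is absent, so SovT is inactive.
Co²⁺ is absent, so RudR is inactive.
Required activator RudR is absent, so *dulP* is not transcribed.
So DulP is not produced.
Mevalonate is absent, so LutH is inactive.
Required activator DulP is absent, so *gixY* is not transcribed.
So GixY is not produced.
Ni²⁺ is present, so UlmD is active.
c-di-GMP is absent, so FubV is inactive.
No repressor is bound and UlmD is active, so *wexA* is transcribed.
So WexA is produced and active.
Citrulline is absent, so KepP is inactive.
With repressor WexA bound, *nolF* is not transcribed.
So NolF is not produced.
With no repressor bound, *temU* is transcribed.
→ *temU* is ON in A.
Condition B:
Shikimate is absent, so SovT is inactive.
Co²⁺ is absent, so RudR is inactive.
Required activator RudR is absent, so *dulP* is not transcribed.
So DulP is not produced.
Mevalonate is present, so LutH is active.
With repressor LutH bound, *gixY* is not transcribed.
So GixY is not produced.
Ni²⁺ is present, so UlmD is active.
c-di-GMP is present, so FubV is active.
With repressor FubV bound, *wexA* is not transcribed.
So WexA is not produced.
Citrulline is absent, so KepP is inactive.
Required activator KepP is absent, so *nolF* is not transcribed.
So NolF is not produced.
With no repressor bound, *temU* is transcribed.
→ *temU* is ON in B.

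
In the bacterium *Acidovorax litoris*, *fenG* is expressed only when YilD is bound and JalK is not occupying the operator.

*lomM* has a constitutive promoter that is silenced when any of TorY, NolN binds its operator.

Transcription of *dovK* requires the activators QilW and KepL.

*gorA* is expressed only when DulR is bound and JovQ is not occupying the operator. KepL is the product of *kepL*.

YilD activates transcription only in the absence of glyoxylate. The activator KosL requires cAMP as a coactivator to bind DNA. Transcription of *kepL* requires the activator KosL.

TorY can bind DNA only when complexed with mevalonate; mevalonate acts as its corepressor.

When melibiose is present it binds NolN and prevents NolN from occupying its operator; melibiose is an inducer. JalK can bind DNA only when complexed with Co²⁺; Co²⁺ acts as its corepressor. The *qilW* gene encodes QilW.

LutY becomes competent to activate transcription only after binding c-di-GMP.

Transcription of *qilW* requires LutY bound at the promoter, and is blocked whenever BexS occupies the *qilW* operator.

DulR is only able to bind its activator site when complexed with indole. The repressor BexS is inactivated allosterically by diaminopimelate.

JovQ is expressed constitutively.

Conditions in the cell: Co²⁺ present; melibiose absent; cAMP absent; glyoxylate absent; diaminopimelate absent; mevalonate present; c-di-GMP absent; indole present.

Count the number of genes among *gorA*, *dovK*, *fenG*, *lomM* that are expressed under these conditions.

JovQ is produced constitutively and is active.
Indole is present, so DulR is active.
With repressor JovQ bound, *gorA* is not transcribed.
→ *gorA* is OFF.
c-di-GMP is absent, so LutY is inactive.
Diaminopimelate is absent, so BexS is active.
With repressor BexS bound, *qilW* is not transcribed.
So QilW is not produced.
cAMP is absent, so KosL is inactive.
Required activator KosL is absent, so *kepL* is not transcribed.
So KepL is not produced.
Required activator QilW is absent, so *dovK* is not transcribed.
→ *dovK* is OFF.
Co²⁺ is present, so JalK is active.
Glyoxylate is absent, so YilD is active.
With repressor JalK bound, *fenG* is not transcribed.
→ *fenG* is OFF.
Mevalonate is present, so TorY is active.
Melibiose is absent, so NolN is active.
With repressor TorY bound, *lomM* is not transcribed.
→ *lomM* is OFF.
0 of the 4 genes are transcribed.

0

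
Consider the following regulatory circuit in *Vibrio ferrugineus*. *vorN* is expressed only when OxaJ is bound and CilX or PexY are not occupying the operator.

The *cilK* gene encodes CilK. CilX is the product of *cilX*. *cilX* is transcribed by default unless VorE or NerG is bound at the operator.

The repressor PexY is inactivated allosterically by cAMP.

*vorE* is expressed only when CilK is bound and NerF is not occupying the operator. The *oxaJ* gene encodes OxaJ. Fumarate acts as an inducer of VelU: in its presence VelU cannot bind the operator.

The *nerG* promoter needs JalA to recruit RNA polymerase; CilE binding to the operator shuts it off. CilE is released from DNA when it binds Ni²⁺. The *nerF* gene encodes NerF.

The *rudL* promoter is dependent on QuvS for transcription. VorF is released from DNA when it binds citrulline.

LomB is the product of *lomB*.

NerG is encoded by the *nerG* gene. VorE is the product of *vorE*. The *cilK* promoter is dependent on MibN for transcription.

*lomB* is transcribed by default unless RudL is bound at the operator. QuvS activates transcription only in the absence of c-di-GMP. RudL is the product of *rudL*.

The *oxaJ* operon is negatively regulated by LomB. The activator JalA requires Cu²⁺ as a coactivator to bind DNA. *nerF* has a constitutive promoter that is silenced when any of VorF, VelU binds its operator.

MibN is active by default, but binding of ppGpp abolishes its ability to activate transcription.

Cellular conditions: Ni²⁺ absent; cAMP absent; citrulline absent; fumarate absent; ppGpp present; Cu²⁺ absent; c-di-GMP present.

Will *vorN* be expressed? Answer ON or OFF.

OFF

ppGpp is present, so MibN is inactive.
Required activator MibN is absent, so *cilK* is not transcribed.
So CilK is not produced.
Citrulline is absent, so VorF is active.
Fumarate is absent, so VelU is active.
With repressor VorF bound, *nerF* is not transcribed.
So NerF is not produced.
Required activator CilK is absent, so *vorE* is not transcribed.
So VorE is not produced.
Cu²⁺ is absent, so JalA is inactive.
Ni²⁺ is absent, so CilE is active.
With repressor CilE bound, *nerG* is not transcribed.
So NerG is not produced.
With no repressor bound, *cilX* is transcribed.
So CilX is produced and active.
cAMP is absent, so PexY is active.
c-di-GMP is present, so QuvS is inactive.
Required activator QuvS is absent, so *rudL* is not transcribed.
So RudL is not produced.
With no repressor bound, *lomB* is transcribed.
So LomB is produced and active.
With repressor LomB bound, *oxaJ* is not transcribed.
So OxaJ is not produced.
With repressor CilX bound, *vorN* is not transcribed.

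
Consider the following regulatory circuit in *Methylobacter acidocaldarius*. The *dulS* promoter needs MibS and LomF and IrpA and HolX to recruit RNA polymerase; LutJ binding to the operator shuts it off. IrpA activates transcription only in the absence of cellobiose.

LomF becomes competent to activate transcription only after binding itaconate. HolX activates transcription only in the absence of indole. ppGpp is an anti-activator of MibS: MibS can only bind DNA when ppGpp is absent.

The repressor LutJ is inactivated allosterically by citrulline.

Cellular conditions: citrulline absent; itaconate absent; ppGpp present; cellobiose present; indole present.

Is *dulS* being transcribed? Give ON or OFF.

OFF

Citrulline is absent, so LutJ is active.
ppGpp is present, so MibS is inactive.
Itaconate is absent, so LomF is inactive.
Cellobiose is present, so IrpA is inactive.
Indole is present, so HolX is inactive.
With repressor LutJ bound, *dulS* is not transcribed.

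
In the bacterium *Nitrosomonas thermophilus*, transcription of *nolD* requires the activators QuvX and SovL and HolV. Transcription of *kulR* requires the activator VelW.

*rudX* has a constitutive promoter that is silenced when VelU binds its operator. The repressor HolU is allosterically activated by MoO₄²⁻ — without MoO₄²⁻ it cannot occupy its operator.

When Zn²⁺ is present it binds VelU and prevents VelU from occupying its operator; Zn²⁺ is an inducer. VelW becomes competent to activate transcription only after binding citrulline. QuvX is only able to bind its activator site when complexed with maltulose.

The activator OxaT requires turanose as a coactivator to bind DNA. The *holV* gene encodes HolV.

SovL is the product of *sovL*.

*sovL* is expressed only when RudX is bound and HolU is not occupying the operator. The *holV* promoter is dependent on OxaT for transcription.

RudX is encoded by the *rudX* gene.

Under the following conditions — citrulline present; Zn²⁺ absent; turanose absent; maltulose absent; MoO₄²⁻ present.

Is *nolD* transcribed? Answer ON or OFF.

Maltulose is absent, so QuvX is inactive.
MoO₄²⁻ is present, so HolU is active.
Zn²⁺ is absent, so VelU is active.
With repressor VelU bound, *rudX* is not transcribed.
So RudX is not produced.
With repressor HolU bound, *sovL* is not transcribed.
So SovL is not produced.
Turanose is absent, so OxaT is inactive.
Required activator OxaT is absent, so *holV* is not transcribed.
So HolV is not produced.
Required activator QuvX is absent, so *nolD* is not transcribed.

OFF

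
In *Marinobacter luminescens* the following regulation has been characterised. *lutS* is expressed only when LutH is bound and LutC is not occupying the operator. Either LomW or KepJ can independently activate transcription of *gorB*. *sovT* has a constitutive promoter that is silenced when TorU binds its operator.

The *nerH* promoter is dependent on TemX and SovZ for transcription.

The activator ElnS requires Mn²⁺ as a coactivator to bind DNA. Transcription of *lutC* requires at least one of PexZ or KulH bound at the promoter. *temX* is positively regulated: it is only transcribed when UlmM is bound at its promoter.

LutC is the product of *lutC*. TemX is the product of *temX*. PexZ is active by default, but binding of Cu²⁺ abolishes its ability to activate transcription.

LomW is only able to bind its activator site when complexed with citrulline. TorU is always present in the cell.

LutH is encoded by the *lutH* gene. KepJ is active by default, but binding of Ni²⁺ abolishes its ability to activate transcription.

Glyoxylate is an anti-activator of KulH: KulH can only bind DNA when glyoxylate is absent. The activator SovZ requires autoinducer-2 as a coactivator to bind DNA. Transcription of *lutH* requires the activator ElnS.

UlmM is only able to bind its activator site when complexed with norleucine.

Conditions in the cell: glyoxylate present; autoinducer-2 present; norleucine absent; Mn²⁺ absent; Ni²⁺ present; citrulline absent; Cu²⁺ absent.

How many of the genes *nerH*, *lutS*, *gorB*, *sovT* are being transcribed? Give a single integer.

0

Norleucine is absent, so UlmM is inactive.
Required activator UlmM is absent, so *temX* is not transcribed.
So TemX is not produced.
Autoinducer-2 is present, so SovZ is active.
Required activator TemX is absent, so *nerH* is not transcribed.
→ *nerH* is OFF.
Cu²⁺ is absent, so PexZ is active.
Glyoxylate is present, so KulH is inactive.
Activator PexZ is present, so *lutC* is transcribed.
So LutC is produced and active.
Mn²⁺ is absent, so ElnS is inactive.
Required activator ElnS is absent, so *lutH* is not transcribed.
So LutH is not produced.
With repressor LutC bound, *lutS* is not transcribed.
→ *lutS* is OFF.
Citrulline is absent, so LomW is inactive.
Ni²⁺ is present, so KepJ is inactive.
No activator is available at the *gorB* promoter, so *gorB* is not transcribed.
→ *gorB* is OFF.
TorU is produced constitutively and is active.
With repressor TorU bound, *sovT* is not transcribed.
→ *sovT* is OFF.
0 of the 4 genes are transcribed.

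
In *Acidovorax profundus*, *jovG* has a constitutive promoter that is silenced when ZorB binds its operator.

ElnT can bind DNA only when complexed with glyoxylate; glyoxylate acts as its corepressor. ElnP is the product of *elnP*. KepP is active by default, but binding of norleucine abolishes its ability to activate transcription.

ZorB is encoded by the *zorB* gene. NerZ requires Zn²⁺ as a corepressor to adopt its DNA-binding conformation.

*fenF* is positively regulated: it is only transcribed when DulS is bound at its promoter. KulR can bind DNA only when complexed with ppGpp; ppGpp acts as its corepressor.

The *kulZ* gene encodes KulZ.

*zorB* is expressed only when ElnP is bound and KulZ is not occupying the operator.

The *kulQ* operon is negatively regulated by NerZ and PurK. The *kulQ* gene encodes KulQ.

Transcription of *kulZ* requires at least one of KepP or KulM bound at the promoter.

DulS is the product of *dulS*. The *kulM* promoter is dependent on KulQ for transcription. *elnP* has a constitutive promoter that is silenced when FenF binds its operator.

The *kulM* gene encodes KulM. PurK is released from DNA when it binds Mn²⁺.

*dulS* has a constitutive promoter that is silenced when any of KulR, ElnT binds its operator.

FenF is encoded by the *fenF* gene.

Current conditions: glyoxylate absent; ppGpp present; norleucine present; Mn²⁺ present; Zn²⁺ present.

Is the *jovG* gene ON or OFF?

ppGpp is present, so KulR is active.
Glyoxylate is absent, so ElnT is inactive.
With repressor KulR bound, *dulS* is not transcribed.
So DulS is not produced.
Required activator DulS is absent, so *fenF* is not transcribed.
So FenF is not produced.
With no repressor bound, *elnP* is transcribed.
So ElnP is produced and active.
Norleucine is present, so KepP is inactive.
Zn²⁺ is present, so NerZ is active.
Mn²⁺ is present, so PurK is inactive.
With repressor NerZ bound, *kulQ* is not transcribed.
So KulQ is not produced.
Required activator KulQ is absent, so *kulM* is not transcribed.
So KulM is not produced.
No activator is available at the *kulZ* promoter, so *kulZ* is not transcribed.
So KulZ is not produced.
No repressor is bound and ElnP is active, so *zorB* is transcribed.
So ZorB is produced and active.
With repressor ZorB bound, *jovG* is not transcribed.

OFF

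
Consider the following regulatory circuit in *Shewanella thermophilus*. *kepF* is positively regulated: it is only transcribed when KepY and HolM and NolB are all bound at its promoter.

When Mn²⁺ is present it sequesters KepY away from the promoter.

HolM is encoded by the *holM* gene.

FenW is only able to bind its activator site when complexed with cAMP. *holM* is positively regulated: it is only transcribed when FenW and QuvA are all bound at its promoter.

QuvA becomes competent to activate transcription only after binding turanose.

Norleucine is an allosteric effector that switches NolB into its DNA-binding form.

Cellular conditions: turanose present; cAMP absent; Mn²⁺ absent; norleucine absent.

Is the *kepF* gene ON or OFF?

OFF

Mn²⁺ is absent, so KepY is active.
cAMP is absent, so FenW is inactive.
Turanose is present, so QuvA is active.
Required activator FenW is absent, so *holM* is not transcribed.
So HolM is not produced.
Norleucine is absent, so NolB is inactive.
Required activator HolM is absent, so *kepF* is not transcribed.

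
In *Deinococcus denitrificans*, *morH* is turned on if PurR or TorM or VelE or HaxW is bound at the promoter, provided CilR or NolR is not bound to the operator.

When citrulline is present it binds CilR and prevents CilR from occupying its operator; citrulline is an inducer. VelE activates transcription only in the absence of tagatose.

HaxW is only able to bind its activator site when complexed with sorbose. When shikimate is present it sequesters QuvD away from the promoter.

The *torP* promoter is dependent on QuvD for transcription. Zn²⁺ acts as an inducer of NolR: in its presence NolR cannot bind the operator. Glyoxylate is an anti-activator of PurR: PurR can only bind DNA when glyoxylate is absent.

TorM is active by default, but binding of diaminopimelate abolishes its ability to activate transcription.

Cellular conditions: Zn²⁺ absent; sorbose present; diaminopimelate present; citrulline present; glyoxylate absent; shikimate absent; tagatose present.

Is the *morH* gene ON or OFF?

Citrulline is present, so CilR is inactive.
Glyoxylate is absent, so PurR is active.
Diaminopimelate is present, so TorM is inactive.
Zn²⁺ is absent, so NolR is active.
Tagatose is present, so VelE is inactive.
Sorbose is present, so HaxW is active.
With repressor NolR bound, *morH* is not transcribed.

OFF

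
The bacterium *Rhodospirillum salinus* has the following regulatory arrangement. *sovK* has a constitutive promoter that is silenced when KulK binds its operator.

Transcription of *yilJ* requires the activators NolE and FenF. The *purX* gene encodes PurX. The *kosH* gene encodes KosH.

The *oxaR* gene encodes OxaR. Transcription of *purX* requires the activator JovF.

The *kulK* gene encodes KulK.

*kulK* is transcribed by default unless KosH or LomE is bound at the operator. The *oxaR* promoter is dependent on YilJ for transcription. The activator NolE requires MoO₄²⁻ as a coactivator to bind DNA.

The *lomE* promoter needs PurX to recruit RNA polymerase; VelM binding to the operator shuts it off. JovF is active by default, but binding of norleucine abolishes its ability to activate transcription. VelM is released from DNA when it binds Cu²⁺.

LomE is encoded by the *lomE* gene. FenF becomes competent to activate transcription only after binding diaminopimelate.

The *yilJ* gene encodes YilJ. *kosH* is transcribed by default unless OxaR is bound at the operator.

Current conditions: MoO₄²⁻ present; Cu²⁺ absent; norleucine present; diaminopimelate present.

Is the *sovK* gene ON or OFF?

MoO₄²⁻ is present, so NolE is active.
Diaminopimelate is present, so FenF is active.
No repressor is bound and NolE and FenF are active, so *yilJ* is transcribed.
So YilJ is produced and active.
No repressor is bound and YilJ is active, so *oxaR* is transcribed.
So OxaR is produced and active.
With repressor OxaR bound, *kosH* is not transcribed.
So KosH is not produced.
Cu²⁺ is absent, so VelM is active.
Norleucine is present, so JovF is inactive.
Required activator JovF is absent, so *purX* is not transcribed.
So PurX is not produced.
With repressor VelM bound, *lomE* is not transcribed.
So LomE is not produced.
With no repressor bound, *kulK* is transcribed.
So KulK is produced and active.
With repressor KulK bound, *sovK* is not transcribed.

OFF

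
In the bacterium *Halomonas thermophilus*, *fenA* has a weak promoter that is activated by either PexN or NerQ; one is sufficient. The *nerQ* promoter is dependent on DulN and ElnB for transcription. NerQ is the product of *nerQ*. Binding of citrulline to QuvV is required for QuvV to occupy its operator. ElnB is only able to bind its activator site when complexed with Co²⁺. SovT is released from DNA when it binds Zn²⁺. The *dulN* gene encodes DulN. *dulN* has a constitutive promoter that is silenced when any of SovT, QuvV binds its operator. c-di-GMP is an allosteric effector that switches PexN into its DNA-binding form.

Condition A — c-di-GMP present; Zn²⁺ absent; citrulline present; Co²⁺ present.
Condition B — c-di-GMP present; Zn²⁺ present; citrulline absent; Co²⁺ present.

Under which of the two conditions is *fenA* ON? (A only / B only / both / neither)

Condition A:
c-di-GMP is present, so PexN is active.
Zn²⁺ is absent, so SovT is active.
Citrulline is present, so QuvV is active.
With repressor SovT bound, *dulN* is not transcribed.
So DulN is not produced.
Co²⁺ is present, so ElnB is active.
Required activator DulN is absent, so *nerQ* is not transcribed.
So NerQ is not produced.
Activator PexN is present, so *fenA* is transcribed.
→ *fenA* is ON in A.
Condition B:
c-di-GMP is present, so PexN is active.
Zn²⁺ is present, so SovT is inactive.
Citrulline is absent, so QuvV is inactive.
With no repressor bound, *dulN* is transcribed.
So DulN is produced and active.
Co²⁺ is present, so ElnB is active.
No repressor is bound and DulN and ElnB are active, so *nerQ* is transcribed.
So NerQ is produced and active.
Activator PexN is present, so *fenA* is transcribed.
→ *fenA* is ON in B.

both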